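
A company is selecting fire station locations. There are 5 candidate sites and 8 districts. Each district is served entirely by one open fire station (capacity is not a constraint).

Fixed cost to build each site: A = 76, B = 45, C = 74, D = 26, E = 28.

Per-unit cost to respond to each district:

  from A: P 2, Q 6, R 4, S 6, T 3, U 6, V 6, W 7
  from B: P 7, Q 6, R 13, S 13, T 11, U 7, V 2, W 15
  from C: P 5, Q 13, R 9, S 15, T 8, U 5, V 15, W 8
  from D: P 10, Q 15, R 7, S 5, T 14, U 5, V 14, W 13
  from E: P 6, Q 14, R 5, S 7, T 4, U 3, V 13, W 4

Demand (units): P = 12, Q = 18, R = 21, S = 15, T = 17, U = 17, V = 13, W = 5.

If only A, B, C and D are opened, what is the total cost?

Total cost: 709

Each district is assigned to its cheapest site among the open ones.
{A, B, C, D}: P→A 2·12=24, Q→A 6·18=108, R→A 4·21=84, S→D 5·15=75, T→A 3·17=51, U→C 5·17=85, V→B 2·13=26, W→A 7·5=35. Service 488; fixed 221; total 709.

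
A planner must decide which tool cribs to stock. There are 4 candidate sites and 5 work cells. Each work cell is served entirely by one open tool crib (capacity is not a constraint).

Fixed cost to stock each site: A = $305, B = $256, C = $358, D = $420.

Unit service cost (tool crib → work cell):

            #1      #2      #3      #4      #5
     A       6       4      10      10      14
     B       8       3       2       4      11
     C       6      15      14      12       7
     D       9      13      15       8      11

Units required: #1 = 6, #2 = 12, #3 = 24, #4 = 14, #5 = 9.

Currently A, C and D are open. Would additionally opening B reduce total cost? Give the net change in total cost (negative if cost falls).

Current service cost with {A, C, D}: 499.
Adding B: each work cell re-picks its cheapest; new service cost 239, saving 260.
Extra fixed cost: 256. Net change = 256 − 260 = -4.
(Totals: 1582 → 1578.)

Yes — net change −4 (cost falls by 4).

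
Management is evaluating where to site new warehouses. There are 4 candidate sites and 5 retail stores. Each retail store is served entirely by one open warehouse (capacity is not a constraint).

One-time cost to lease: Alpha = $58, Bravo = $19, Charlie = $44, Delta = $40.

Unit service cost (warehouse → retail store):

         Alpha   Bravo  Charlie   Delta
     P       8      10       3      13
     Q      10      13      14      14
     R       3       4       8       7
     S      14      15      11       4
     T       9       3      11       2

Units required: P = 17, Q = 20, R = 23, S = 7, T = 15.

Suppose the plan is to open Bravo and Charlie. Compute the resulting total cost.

Each retail store is assigned to its cheapest site among the open ones.
{Bravo, Charlie}: P→Charlie 3·17=51, Q→Bravo 13·20=260, R→Bravo 4·23=92, S→Charlie 11·7=77, T→Bravo 3·15=45. Service 525; fixed 63; total 588.

Total cost: 588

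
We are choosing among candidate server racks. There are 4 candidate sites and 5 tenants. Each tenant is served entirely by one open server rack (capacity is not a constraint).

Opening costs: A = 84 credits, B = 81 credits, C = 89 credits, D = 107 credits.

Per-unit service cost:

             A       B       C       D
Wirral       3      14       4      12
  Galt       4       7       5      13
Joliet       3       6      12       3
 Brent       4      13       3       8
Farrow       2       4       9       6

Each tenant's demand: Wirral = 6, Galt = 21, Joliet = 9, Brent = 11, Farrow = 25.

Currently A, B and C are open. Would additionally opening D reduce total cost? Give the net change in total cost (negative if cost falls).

No — net change +107 (cost rises by 107).

Current service cost with {A, B, C}: 212.
Adding D: each tenant re-picks its cheapest; new service cost 212, saving 0.
Extra fixed cost: 107. Net change = 107 − 0 = 107.
(Totals: 466 → 573.)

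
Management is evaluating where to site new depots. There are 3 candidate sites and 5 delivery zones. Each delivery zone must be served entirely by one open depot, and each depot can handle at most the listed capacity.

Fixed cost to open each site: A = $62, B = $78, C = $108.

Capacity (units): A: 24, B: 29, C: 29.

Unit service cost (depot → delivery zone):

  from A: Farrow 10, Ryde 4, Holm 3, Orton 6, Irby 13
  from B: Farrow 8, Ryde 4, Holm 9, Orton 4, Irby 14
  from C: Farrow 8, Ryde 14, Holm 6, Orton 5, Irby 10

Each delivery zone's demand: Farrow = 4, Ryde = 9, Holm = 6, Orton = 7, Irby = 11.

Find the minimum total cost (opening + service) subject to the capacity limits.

Open {A, B}: Farrow→B 8·4=32, Ryde→B 4·9=36, Holm→A 3·6=18, Orton→B 4·7=28, Irby→A 13·11=143.
Loads: A carries 17/24, B carries 20/29. Service 257; fixed 140; total 397.
Next best feasible plan costs 401.

Minimum total cost: 397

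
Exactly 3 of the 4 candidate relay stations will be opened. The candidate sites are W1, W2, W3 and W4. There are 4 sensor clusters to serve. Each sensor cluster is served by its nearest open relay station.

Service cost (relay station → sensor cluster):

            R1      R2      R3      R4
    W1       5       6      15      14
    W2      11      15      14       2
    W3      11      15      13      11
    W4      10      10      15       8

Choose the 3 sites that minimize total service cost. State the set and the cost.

With exactly 3 open, each sensor cluster uses its cheapest among the chosen.
{W1, W2, W3}: R1→W1 5, R2→W1 6, R3→W3 13, R4→W2 2. Service cost 26.
{W1, W2, W4}: service cost 27
{W1, W3, W4}: service cost 32
Among all 4 size-3 choices, {W1, W2, W3} is lowest.

Choose W1, W2 and W3; total service cost 26.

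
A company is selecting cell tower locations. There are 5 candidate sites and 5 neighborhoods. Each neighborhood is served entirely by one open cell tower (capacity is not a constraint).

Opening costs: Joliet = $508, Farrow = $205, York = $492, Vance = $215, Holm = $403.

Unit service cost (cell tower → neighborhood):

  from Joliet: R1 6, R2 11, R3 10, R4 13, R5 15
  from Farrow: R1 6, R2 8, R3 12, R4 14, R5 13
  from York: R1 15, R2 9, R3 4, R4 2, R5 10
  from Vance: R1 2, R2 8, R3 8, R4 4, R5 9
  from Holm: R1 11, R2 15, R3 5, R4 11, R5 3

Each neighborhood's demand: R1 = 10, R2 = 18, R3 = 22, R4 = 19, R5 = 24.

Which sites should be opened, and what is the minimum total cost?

Open Vance only; minimum total cost 847.

For any fixed open set, each neighborhood goes to its cheapest open site; total = fixed + service.
{Vance}: R1→Vance 2·10=20, R2→Vance 8·18=144, R3→Vance 8·22=176, R4→Vance 4·19=76, R5→Vance 9·24=216. Service 632; fixed 215; total 847.
{Vance, Holm}: service 422 + fixed 618 = 1040
{Farrow, Vance}: R1→Vance 2·10=20, R2→Farrow 8·18=144, R3→Vance 8·22=176, R4→Vance 4·19=76, R5→Vance 9·24=216. Service 632; fixed 420; total 1052.
{Joliet, Farrow, York, Vance, Holm}: service 362 + fixed 1823 = 2185
No other subset beats 847.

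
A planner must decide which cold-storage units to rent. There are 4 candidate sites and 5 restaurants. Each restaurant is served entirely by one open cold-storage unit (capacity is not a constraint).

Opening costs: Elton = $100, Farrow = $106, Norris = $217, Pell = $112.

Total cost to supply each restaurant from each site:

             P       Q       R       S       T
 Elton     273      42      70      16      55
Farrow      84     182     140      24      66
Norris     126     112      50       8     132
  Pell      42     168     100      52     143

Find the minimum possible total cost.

For any fixed open set, each restaurant goes to its cheapest open site; total = fixed + service.
{Elton, Pell}: P→Pell 42, Q→Elton 42, R→Elton 70, S→Elton 16, T→Elton 55. Service 225; fixed 212; total 437.
{Elton, Farrow}: P→Farrow 84, Q→Elton 42, R→Elton 70, S→Elton 16, T→Elton 55. Service 267; fixed 206; total 473.
{Elton, Farrow, Pell}: service 225 + fixed 318 = 543
{Elton, Farrow, Norris, Pell}: P→Pell 42, Q→Elton 42, R→Norris 50, S→Norris 8, T→Elton 55. Service 197; fixed 535; total 732.
No other subset beats 437.

Minimum total cost: 437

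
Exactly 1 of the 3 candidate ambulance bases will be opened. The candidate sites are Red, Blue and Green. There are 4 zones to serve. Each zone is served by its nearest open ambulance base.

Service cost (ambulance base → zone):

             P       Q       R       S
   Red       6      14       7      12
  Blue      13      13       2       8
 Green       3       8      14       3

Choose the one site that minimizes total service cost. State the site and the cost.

With exactly 1 open, each zone uses its cheapest among the chosen.
{Green}: P→Green 3, Q→Green 8, R→Green 14, S→Green 3. Service cost 28.
{Blue}: service cost 36
{Red}: service cost 39
Among all 3 size-1 choices, {Green} is lowest.

Choose Green only; total service cost 28.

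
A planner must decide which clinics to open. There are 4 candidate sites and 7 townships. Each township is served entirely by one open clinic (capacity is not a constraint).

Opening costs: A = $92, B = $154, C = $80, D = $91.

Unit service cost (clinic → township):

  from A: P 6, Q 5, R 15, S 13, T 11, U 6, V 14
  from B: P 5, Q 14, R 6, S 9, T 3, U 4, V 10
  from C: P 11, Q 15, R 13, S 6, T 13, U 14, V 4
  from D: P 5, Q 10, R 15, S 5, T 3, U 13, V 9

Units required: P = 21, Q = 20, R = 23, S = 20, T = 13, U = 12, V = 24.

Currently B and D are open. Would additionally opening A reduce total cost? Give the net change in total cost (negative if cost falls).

Yes — net change −8 (cost falls by 8).

Current service cost with {B, D}: 846.
Adding A: each township re-picks its cheapest; new service cost 746, saving 100.
Extra fixed cost: 92. Net change = 92 − 100 = -8.
(Totals: 1091 → 1083.)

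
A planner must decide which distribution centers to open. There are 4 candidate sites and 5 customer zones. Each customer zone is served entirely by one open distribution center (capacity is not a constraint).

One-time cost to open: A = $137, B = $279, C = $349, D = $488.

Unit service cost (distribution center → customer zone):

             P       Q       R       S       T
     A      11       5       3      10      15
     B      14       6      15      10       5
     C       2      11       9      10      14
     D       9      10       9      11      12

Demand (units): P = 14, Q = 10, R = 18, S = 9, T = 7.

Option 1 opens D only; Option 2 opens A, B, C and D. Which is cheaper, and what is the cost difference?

Option 1 is cheaper by 451.

Option 1: {D}: P→D 9·14=126, Q→D 10·10=100, R→D 9·18=162, S→D 11·9=99, T→D 12·7=84. Service 571; fixed 488; total 1059.
Option 2: {A, B, C, D}: P→C 2·14=28, Q→A 5·10=50, R→A 3·18=54, S→A 10·9=90, T→B 5·7=35. Service 257; fixed 1253; total 1510.
Difference: |1059 − 1510| = 451.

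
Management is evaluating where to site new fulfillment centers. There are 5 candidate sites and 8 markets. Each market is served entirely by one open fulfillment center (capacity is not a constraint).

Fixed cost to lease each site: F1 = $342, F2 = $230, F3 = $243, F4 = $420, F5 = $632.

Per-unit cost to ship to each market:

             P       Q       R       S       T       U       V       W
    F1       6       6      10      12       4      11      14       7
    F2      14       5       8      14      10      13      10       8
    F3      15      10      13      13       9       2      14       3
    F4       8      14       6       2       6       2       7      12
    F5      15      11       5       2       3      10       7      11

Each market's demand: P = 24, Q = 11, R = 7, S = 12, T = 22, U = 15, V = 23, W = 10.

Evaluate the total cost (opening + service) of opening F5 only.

Each market is assigned to its cheapest site among the open ones.
{F5}: P→F5 15·24=360, Q→F5 11·11=121, R→F5 5·7=35, S→F5 2·12=24, T→F5 3·22=66, U→F5 10·15=150, V→F5 7·23=161, W→F5 11·10=110. Service 1027; fixed 632; total 1659.

Total cost: 1659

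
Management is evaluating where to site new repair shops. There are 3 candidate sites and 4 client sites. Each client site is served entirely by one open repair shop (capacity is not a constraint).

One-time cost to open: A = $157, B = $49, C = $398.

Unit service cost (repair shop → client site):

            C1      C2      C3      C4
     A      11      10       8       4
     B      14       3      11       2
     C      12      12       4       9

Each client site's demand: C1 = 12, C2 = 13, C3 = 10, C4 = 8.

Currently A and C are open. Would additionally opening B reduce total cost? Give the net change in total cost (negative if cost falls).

Current service cost with {A, C}: 334.
Adding B: each client site re-picks its cheapest; new service cost 227, saving 107.
Extra fixed cost: 49. Net change = 49 − 107 = -58.
(Totals: 889 → 831.)

Yes — net change −58 (cost falls by 58).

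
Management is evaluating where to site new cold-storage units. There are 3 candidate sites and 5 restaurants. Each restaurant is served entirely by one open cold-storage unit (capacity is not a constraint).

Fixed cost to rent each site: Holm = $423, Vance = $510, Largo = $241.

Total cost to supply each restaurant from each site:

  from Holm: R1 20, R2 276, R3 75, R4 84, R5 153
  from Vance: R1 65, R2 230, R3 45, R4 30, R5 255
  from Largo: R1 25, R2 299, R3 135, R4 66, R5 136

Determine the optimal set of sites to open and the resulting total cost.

Open Largo only; minimum total cost 902.

For any fixed open set, each restaurant goes to its cheapest open site; total = fixed + service.
{Largo}: R1→Largo 25, R2→Largo 299, R3→Largo 135, R4→Largo 66, R5→Largo 136. Service 661; fixed 241; total 902.
{Holm}: service 608 + fixed 423 = 1031
{Vance}: service 625 + fixed 510 = 1135
{Holm, Vance, Largo}: R1→Holm 20, R2→Vance 230, R3→Vance 45, R4→Vance 30, R5→Largo 136. Service 461; fixed 1174; total 1635.
(All 7 nonempty subsets were checked; Largo only is lowest.)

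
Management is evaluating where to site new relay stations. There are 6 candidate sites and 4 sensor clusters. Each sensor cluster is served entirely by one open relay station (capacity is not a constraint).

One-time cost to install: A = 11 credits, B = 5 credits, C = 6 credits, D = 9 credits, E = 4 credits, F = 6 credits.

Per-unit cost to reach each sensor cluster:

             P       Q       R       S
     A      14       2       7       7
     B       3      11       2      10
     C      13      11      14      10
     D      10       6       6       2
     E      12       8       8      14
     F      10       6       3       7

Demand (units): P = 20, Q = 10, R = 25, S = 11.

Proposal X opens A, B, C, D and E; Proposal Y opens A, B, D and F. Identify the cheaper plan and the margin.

Proposal Y is cheaper by 4.

Proposal X: {A, B, C, D, E}: P→B 3·20=60, Q→A 2·10=20, R→B 2·25=50, S→D 2·11=22. Service 152; fixed 35; total 187.
Proposal Y: {A, B, D, F}: P→B 3·20=60, Q→A 2·10=20, R→B 2·25=50, S→D 2·11=22. Service 152; fixed 31; total 183.
Difference: |187 − 183| = 4.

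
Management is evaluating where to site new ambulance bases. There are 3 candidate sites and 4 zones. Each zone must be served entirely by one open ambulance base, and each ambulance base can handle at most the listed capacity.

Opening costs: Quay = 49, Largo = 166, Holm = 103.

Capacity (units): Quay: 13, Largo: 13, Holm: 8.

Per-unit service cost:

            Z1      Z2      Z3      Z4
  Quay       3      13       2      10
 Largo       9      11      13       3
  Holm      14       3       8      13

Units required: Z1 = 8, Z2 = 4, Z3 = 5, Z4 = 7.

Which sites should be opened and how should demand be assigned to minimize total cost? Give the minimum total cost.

Minimum total cost: 314

Open {Quay, Largo}: Z1→Quay 3·8=24, Z2→Largo 11·4=44, Z3→Quay 2·5=10, Z4→Largo 3·7=21.
Loads: Quay carries 13/13, Largo carries 11/13. Service 99; fixed 215; total 314.
Next best feasible plan costs 377.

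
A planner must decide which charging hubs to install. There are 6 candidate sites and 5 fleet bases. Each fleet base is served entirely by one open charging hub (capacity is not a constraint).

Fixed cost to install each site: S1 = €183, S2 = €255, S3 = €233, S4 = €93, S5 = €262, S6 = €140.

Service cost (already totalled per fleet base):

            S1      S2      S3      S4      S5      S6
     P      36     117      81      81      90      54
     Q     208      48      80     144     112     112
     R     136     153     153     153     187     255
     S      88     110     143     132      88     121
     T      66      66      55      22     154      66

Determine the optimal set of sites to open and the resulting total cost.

Open S4 only; minimum total cost 625.

For any fixed open set, each fleet base goes to its cheapest open site; total = fixed + service.
{S4}: P→S4 81, Q→S4 144, R→S4 153, S→S4 132, T→S4 22. Service 532; fixed 93; total 625.
{S4, S6}: service 462 + fixed 233 = 695
{S1, S4}: service 426 + fixed 276 = 702
{S1, S2, S3, S4, S5, S6}: service 330 + fixed 1166 = 1496
No other subset beats 625.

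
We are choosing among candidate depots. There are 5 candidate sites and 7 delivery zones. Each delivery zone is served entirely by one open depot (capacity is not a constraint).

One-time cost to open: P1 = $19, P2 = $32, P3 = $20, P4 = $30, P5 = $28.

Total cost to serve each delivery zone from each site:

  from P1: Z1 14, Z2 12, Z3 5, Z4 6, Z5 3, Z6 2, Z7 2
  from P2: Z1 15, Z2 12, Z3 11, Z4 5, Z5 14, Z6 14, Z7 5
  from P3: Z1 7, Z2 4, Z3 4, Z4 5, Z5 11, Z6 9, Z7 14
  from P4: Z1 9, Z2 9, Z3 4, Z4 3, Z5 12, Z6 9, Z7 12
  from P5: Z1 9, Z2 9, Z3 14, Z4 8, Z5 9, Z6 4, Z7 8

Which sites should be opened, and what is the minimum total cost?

Open P1 only; minimum total cost 63.

For any fixed open set, each delivery zone goes to its cheapest open site; total = fixed + service.
{P1}: Z1→P1 14, Z2→P1 12, Z3→P1 5, Z4→P1 6, Z5→P1 3, Z6→P1 2, Z7→P1 2. Service 44; fixed 19; total 63.
{P1, P3}: service 27 + fixed 39 = 66
{P3}: Z1→P3 7, Z2→P3 4, Z3→P3 4, Z4→P3 5, Z5→P3 11, Z6→P3 9, Z7→P3 14. Service 54; fixed 20; total 74.
{P1, P2, P3, P4, P5}: Z1→P3 7, Z2→P3 4, Z3→P3 4, Z4→P4 3, Z5→P1 3, Z6→P1 2, Z7→P1 2. Service 25; fixed 129; total 154.
No other subset beats 63.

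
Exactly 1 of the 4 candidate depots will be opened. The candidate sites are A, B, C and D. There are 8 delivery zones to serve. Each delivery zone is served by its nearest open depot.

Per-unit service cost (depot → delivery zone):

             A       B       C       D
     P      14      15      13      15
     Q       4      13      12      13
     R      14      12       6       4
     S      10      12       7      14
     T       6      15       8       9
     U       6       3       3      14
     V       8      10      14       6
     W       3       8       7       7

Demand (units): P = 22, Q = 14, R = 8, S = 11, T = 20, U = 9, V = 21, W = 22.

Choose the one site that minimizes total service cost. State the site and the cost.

Choose A only; total service cost 994.

With exactly 1 open, each delivery zone uses its cheapest among the chosen.
{A}: P→A 14·22=308, Q→A 4·14=56, R→A 14·8=112, S→A 10·11=110, T→A 6·20=120, U→A 6·9=54, V→A 8·21=168, W→A 3·22=66. Service cost 994.
{C}: service cost 1214
{D}: service cost 1284
Among all 4 size-1 choices, {A} is lowest.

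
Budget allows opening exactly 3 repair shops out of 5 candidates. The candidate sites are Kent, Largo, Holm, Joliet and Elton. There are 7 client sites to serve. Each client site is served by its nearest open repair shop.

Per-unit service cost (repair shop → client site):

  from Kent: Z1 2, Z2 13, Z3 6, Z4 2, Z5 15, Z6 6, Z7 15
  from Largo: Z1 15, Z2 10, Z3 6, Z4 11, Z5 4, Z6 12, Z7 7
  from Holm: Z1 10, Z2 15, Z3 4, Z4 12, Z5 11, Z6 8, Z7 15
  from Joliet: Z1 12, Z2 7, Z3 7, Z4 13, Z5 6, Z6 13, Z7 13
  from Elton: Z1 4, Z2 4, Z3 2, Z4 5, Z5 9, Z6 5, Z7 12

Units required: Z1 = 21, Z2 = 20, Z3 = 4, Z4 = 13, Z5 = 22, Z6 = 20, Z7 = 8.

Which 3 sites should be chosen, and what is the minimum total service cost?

With exactly 3 open, each client site uses its cheapest among the chosen.
{Kent, Largo, Elton}: Z1→Kent 2·21=42, Z2→Elton 4·20=80, Z3→Elton 2·4=8, Z4→Kent 2·13=26, Z5→Largo 4·22=88, Z6→Elton 5·20=100, Z7→Largo 7·8=56. Service cost 400.
{Largo, Holm, Elton}: service cost 481
{Largo, Joliet, Elton}: service cost 481
Among all 10 size-3 choices, {Kent, Largo, Elton} is lowest.

Choose Kent, Largo and Elton; total service cost 400.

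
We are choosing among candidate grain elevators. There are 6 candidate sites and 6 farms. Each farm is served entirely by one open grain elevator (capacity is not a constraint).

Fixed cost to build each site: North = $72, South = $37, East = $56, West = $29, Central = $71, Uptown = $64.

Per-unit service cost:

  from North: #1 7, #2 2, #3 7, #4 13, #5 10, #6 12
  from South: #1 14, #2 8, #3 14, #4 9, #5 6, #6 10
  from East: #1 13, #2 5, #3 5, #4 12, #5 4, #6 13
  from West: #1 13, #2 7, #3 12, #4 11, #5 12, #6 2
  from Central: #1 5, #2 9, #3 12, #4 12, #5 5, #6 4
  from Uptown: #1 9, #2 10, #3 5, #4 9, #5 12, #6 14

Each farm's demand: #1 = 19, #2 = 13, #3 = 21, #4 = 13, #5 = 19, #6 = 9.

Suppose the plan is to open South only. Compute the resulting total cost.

Total cost: 1022

Each farm is assigned to its cheapest site among the open ones.
{South}: #1→South 14·19=266, #2→South 8·13=104, #3→South 14·21=294, #4→South 9·13=117, #5→South 6·19=114, #6→South 10·9=90. Service 985; fixed 37; total 1022.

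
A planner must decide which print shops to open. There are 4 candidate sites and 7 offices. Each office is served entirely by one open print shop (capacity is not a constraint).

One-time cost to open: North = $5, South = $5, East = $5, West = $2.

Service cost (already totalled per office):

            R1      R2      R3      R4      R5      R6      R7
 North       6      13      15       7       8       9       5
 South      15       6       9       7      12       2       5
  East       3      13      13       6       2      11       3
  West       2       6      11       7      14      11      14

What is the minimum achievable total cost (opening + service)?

Minimum total cost: 41

For any fixed open set, each office goes to its cheapest open site; total = fixed + service.
{South, East}: R1→East 3, R2→South 6, R3→South 9, R4→East 6, R5→East 2, R6→South 2, R7→East 3. Service 31; fixed 10; total 41.
{South, East, West}: R1→West 2, R2→South 6, R3→South 9, R4→East 6, R5→East 2, R6→South 2, R7→East 3. Service 30; fixed 12; total 42.
{North, South, East}: service 31 + fixed 15 = 46
{North, South, East, West}: service 30 + fixed 17 = 47
(All 15 nonempty subsets were checked; South and East is lowest.)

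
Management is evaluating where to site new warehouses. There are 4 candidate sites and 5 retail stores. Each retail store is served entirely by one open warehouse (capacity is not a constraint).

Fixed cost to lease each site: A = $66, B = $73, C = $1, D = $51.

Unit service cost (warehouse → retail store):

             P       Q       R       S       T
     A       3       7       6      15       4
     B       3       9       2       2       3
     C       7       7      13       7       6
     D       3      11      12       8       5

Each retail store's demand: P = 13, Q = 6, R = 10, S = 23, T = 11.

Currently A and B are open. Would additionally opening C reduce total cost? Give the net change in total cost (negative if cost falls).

No — net change +1 (cost rises by 1).

Current service cost with {A, B}: 180.
Adding C: each retail store re-picks its cheapest; new service cost 180, saving 0.
Extra fixed cost: 1. Net change = 1 − 0 = 1.
(Totals: 319 → 320.)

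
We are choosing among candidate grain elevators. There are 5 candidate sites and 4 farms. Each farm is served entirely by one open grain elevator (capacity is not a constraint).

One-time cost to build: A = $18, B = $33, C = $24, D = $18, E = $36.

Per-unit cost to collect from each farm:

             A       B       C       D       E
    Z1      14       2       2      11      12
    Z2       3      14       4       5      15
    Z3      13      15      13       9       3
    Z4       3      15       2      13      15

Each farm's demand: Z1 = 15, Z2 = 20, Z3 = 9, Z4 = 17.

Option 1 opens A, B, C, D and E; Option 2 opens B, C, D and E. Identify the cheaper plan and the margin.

Option 1 is cheaper by 2.

Option 1: {A, B, C, D, E}: Z1→B 2·15=30, Z2→A 3·20=60, Z3→E 3·9=27, Z4→C 2·17=34. Service 151; fixed 129; total 280.
Option 2: {B, C, D, E}: Z1→B 2·15=30, Z2→C 4·20=80, Z3→E 3·9=27, Z4→C 2·17=34. Service 171; fixed 111; total 282.
Difference: |280 − 282| = 2.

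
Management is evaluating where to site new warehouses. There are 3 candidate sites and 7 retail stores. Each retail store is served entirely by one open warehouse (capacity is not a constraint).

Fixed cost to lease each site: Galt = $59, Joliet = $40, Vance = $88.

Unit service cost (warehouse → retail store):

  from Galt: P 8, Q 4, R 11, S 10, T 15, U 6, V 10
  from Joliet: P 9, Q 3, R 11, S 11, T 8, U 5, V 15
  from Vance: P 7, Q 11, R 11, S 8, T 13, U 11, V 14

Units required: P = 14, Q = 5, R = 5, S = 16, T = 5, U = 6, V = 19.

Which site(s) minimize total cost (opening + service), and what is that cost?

Open Galt and Joliet; minimum total cost 701.

For any fixed open set, each retail store goes to its cheapest open site; total = fixed + service.
{Galt, Joliet}: P→Galt 8·14=112, Q→Joliet 3·5=15, R→Galt 11·5=55, S→Galt 10·16=160, T→Joliet 8·5=40, U→Joliet 5·6=30, V→Galt 10·19=190. Service 602; fixed 99; total 701.
{Galt}: service 648 + fixed 59 = 707
{Galt, Vance}: service 592 + fixed 147 = 739
{Galt, Joliet, Vance}: service 556 + fixed 187 = 743
No other subset beats 701.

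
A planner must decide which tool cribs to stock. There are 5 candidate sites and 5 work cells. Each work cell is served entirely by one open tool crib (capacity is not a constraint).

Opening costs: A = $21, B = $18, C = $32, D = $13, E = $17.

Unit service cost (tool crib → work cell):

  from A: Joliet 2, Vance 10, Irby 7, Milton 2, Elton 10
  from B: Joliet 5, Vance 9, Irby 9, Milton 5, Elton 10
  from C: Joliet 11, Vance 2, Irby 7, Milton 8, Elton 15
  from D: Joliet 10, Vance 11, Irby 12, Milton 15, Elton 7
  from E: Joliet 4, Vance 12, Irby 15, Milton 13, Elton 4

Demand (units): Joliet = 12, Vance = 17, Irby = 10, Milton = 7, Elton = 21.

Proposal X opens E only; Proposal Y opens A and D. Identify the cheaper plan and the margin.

Proposal X: {E}: Joliet→E 4·12=48, Vance→E 12·17=204, Irby→E 15·10=150, Milton→E 13·7=91, Elton→E 4·21=84. Service 577; fixed 17; total 594.
Proposal Y: {A, D}: Joliet→A 2·12=24, Vance→A 10·17=170, Irby→A 7·10=70, Milton→A 2·7=14, Elton→D 7·21=147. Service 425; fixed 34; total 459.
Difference: |594 − 459| = 135.

Proposal Y is cheaper by 135.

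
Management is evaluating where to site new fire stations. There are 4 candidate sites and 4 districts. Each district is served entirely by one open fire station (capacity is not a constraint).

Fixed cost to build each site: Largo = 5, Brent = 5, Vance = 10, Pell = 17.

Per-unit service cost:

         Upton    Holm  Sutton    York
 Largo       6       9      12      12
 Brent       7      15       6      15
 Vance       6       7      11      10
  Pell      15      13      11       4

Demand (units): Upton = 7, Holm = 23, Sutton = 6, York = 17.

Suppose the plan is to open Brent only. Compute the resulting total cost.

Total cost: 690

Each district is assigned to its cheapest site among the open ones.
{Brent}: Upton→Brent 7·7=49, Holm→Brent 15·23=345, Sutton→Brent 6·6=36, York→Brent 15·17=255. Service 685; fixed 5; total 690.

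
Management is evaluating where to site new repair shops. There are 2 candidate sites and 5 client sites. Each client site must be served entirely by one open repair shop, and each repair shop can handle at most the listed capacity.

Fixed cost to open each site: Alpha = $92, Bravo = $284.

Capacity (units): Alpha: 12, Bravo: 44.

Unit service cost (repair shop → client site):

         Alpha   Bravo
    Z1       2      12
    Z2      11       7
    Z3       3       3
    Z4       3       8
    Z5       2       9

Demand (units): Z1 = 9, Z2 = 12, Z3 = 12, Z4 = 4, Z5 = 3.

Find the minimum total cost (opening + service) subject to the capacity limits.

Open {Alpha, Bravo}: Z1→Alpha 2·9=18, Z2→Bravo 7·12=84, Z3→Bravo 3·12=36, Z4→Bravo 8·4=32, Z5→Alpha 2·3=6.
Loads: Alpha carries 12/12, Bravo carries 28/44. Service 176; fixed 376; total 552.
Next best feasible plan costs 571.

Minimum total cost: 552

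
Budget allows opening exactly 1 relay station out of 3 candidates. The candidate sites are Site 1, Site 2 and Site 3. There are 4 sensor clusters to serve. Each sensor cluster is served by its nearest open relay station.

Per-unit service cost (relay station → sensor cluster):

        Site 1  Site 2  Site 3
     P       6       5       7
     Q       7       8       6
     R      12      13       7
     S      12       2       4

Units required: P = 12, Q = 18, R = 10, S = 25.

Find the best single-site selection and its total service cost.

Choose Site 3 only; total service cost 362.

With exactly 1 open, each sensor cluster uses its cheapest among the chosen.
{Site 3}: P→Site 3 7·12=84, Q→Site 3 6·18=108, R→Site 3 7·10=70, S→Site 3 4·25=100. Service cost 362.
{Site 2}: service cost 384
{Site 1}: service cost 618
Among all 3 size-1 choices, {Site 3} is lowest.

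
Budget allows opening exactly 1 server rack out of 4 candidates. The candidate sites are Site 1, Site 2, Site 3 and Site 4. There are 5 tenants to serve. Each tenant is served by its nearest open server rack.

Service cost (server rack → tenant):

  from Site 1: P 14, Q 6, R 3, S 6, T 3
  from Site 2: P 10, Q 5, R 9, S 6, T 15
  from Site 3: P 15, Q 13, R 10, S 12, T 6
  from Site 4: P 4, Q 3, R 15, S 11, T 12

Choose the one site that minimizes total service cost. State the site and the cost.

Choose Site 1 only; total service cost 32.

With exactly 1 open, each tenant uses its cheapest among the chosen.
{Site 1}: P→Site 1 14, Q→Site 1 6, R→Site 1 3, S→Site 1 6, T→Site 1 3. Service cost 32.
{Site 2}: service cost 45
{Site 4}: service cost 45
Among all 4 size-1 choices, {Site 1} is lowest.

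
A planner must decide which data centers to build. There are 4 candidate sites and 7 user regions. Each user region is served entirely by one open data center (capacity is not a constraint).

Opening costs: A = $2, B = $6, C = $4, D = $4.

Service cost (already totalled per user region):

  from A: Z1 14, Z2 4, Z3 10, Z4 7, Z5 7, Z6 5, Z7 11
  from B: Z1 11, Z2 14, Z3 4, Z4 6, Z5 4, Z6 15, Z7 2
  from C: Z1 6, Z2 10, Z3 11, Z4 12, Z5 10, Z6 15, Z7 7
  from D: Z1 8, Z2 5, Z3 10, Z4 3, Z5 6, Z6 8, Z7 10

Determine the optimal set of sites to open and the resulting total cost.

For any fixed open set, each user region goes to its cheapest open site; total = fixed + service.
{A, B, D}: Z1→D 8, Z2→A 4, Z3→B 4, Z4→D 3, Z5→B 4, Z6→A 5, Z7→B 2. Service 30; fixed 12; total 42.
{A, B, C}: service 31 + fixed 12 = 43
{A, B}: Z1→B 11, Z2→A 4, Z3→B 4, Z4→B 6, Z5→B 4, Z6→A 5, Z7→B 2. Service 36; fixed 8; total 44.
{A, B, C, D}: service 28 + fixed 16 = 44
No other subset beats 42.

Open A, B and D; minimum total cost 42.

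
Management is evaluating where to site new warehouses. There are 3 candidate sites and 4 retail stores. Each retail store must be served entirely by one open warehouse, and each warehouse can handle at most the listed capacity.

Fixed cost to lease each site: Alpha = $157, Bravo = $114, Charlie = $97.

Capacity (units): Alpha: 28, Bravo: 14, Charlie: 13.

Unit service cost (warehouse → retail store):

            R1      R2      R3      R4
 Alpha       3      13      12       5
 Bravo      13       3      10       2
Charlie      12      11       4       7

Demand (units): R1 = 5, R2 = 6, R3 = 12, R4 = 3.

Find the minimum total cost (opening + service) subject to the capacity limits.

Minimum total cost: 348

Open {Bravo, Charlie}: R1→Bravo 13·5=65, R2→Bravo 3·6=18, R3→Charlie 4·12=48, R4→Bravo 2·3=6.
Loads: Bravo carries 14/14, Charlie carries 12/13. Service 137; fixed 211; total 348.
Next best feasible plan costs 409.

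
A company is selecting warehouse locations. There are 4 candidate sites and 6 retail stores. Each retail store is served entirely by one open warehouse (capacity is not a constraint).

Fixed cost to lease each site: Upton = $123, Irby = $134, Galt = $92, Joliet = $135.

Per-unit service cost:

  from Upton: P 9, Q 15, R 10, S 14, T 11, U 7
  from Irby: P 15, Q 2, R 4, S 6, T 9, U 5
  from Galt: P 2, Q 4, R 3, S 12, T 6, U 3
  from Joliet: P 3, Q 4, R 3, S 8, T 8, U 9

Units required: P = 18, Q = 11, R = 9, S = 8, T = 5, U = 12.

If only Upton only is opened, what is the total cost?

Total cost: 791

Each retail store is assigned to its cheapest site among the open ones.
{Upton}: P→Upton 9·18=162, Q→Upton 15·11=165, R→Upton 10·9=90, S→Upton 14·8=112, T→Upton 11·5=55, U→Upton 7·12=84. Service 668; fixed 123; total 791.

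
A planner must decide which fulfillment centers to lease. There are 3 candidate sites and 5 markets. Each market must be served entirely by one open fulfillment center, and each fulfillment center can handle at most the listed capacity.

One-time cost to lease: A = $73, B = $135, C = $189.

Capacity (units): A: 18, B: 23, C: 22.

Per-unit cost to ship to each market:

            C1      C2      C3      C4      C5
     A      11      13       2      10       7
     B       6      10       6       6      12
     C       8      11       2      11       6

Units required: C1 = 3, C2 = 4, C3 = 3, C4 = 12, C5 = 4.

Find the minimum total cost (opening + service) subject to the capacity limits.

Open {A, B}: C1→B 6·3=18, C2→B 10·4=40, C3→A 2·3=6, C4→B 6·12=72, C5→A 7·4=28.
Loads: A carries 7/18, B carries 19/23. Service 164; fixed 208; total 372.
Next best feasible plan costs 384.

Minimum total cost: 372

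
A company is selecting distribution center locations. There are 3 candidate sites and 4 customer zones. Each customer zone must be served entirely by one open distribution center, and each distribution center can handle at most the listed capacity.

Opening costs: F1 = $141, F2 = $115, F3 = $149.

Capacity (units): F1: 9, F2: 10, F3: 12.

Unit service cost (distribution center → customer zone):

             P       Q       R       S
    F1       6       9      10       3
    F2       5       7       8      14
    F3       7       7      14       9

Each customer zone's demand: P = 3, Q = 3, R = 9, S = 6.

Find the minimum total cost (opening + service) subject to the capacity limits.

Open {F2, F3}: P→F3 7·3=21, Q→F3 7·3=21, R→F2 8·9=72, S→F3 9·6=54.
Loads: F2 carries 9/10, F3 carries 12/12. Service 168; fixed 264; total 432.
Next best feasible plan costs 473.

Minimum total cost: 432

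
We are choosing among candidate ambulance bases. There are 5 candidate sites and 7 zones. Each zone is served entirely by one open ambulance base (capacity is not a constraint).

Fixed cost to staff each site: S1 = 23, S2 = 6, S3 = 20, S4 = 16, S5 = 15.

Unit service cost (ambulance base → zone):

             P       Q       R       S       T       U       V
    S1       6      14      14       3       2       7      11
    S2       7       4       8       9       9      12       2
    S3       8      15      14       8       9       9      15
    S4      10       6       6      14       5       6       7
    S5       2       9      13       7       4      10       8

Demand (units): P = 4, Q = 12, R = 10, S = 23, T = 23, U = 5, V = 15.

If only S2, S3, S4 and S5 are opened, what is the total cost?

Each zone is assigned to its cheapest site among the open ones.
{S2, S3, S4, S5}: P→S5 2·4=8, Q→S2 4·12=48, R→S4 6·10=60, S→S5 7·23=161, T→S5 4·23=92, U→S4 6·5=30, V→S2 2·15=30. Service 429; fixed 57; total 486.

Total cost: 486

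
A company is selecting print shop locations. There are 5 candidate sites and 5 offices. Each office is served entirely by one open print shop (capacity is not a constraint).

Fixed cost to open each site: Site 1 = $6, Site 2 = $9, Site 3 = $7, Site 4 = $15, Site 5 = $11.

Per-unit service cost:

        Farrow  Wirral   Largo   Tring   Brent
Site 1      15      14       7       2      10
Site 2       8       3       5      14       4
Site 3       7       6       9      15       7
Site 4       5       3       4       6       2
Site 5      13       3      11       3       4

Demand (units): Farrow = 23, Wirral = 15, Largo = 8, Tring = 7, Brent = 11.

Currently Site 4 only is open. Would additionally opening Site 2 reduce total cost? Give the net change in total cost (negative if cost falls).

Current service cost with {Site 4}: 256.
Adding Site 2: each office re-picks its cheapest; new service cost 256, saving 0.
Extra fixed cost: 9. Net change = 9 − 0 = 9.
(Totals: 271 → 280.)

No — net change +9 (cost rises by 9).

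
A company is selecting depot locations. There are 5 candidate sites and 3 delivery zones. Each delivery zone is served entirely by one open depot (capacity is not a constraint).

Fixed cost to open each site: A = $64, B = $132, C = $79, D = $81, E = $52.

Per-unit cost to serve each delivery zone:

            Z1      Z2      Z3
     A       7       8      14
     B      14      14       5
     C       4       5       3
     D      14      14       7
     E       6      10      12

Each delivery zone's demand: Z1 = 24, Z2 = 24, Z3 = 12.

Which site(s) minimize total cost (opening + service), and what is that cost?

Open C only; minimum total cost 331.

For any fixed open set, each delivery zone goes to its cheapest open site; total = fixed + service.
{C}: Z1→C 4·24=96, Z2→C 5·24=120, Z3→C 3·12=36. Service 252; fixed 79; total 331.
{C, E}: service 252 + fixed 131 = 383
{A, C}: service 252 + fixed 143 = 395
{A, B, C, D, E}: Z1→C 4·24=96, Z2→C 5·24=120, Z3→C 3·12=36. Service 252; fixed 408; total 660.
No other subset beats 331.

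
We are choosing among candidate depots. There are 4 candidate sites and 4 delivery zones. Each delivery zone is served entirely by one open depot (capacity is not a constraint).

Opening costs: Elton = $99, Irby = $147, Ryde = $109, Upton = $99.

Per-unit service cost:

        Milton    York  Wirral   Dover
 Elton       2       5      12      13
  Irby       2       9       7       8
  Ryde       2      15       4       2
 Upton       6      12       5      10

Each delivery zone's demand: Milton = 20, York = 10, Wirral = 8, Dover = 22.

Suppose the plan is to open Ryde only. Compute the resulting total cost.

Total cost: 375

Each delivery zone is assigned to its cheapest site among the open ones.
{Ryde}: Milton→Ryde 2·20=40, York→Ryde 15·10=150, Wirral→Ryde 4·8=32, Dover→Ryde 2·22=44. Service 266; fixed 109; total 375.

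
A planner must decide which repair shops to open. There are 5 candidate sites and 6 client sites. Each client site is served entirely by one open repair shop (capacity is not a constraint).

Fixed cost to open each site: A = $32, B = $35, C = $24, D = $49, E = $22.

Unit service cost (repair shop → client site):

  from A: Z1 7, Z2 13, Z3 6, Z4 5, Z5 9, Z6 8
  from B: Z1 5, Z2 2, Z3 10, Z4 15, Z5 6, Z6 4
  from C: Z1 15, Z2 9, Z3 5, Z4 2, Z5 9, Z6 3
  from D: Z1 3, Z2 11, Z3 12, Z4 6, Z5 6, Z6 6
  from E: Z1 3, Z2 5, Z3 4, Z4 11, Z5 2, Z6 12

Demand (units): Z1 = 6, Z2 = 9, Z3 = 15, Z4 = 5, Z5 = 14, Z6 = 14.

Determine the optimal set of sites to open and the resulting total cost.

For any fixed open set, each client site goes to its cheapest open site; total = fixed + service.
{C, E}: Z1→E 3·6=18, Z2→E 5·9=45, Z3→E 4·15=60, Z4→C 2·5=10, Z5→E 2·14=28, Z6→C 3·14=42. Service 203; fixed 46; total 249.
{B, C, E}: service 176 + fixed 81 = 257
{A, C, E}: service 203 + fixed 78 = 281
{A, B, C, D, E}: service 176 + fixed 162 = 338
No other subset beats 249.

Open C and E; minimum total cost 249.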